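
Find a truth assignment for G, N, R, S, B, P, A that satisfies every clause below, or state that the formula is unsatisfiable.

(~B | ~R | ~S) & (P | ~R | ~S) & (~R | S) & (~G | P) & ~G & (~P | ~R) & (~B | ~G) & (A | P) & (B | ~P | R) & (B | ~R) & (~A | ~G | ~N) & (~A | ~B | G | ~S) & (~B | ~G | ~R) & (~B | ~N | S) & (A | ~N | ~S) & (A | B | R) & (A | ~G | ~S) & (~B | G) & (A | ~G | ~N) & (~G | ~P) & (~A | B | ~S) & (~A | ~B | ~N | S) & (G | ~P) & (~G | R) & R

Unsatisfiable

Case G = True:
  Clause (~G) is falsified — contradiction.
Case G = False:
  (~B | G) forces B = False.
  (B | ~R) forces R = False.
  Clause (R) is falsified — contradiction.
Both cases fail, so the formula is unsatisfiable.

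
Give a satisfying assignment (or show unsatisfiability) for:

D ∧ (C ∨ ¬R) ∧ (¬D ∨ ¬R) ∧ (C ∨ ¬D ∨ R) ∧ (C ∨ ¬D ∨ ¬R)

Unit clause (D) forces D = True.
In (¬D ∨ ¬R) only ¬R is left, so R = False.
In (C ∨ ¬D ∨ R) only C is left, so C = True.
Check each clause:
  (D): D holds.
  (C ∨ ¬R): C holds.
  (¬D ∨ ¬R): ¬R holds.
  (C ∨ ¬D ∨ R): C holds.
  (C ∨ ¬D ∨ ¬R): C holds.
All clauses satisfied.

D = True, R = False, C = True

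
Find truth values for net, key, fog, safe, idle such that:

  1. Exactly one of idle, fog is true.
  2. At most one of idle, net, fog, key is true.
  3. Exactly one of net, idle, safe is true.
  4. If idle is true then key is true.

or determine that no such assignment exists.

net = False, key = False, fog = True, safe = True, idle = False

  (1) {idle, fog}: 1 true — exactly one ✓
  (2) {idle, net, fog, key}: 1 true — at most one ✓
  (3) {net, idle, safe}: 1 true — exactly one ✓
  (4) idle=F ⇒ key: vacuous ✓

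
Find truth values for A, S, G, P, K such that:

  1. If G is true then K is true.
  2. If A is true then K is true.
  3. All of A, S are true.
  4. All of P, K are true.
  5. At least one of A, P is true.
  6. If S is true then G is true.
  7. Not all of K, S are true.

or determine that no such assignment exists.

The formula is unsatisfiable.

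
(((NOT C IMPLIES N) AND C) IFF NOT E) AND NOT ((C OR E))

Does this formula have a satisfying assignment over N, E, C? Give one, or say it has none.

Unsatisfiable

Case C = True: the conjunct NOT ((C OR E)) becomes NOT ((True OR E)) = False.
Case C = False: the formula simplifies to E AND NOT E.
  E = True: the conjunct NOT E is False.
  E = False: the conjunct E is False.
Both cases fail — unsatisfiable.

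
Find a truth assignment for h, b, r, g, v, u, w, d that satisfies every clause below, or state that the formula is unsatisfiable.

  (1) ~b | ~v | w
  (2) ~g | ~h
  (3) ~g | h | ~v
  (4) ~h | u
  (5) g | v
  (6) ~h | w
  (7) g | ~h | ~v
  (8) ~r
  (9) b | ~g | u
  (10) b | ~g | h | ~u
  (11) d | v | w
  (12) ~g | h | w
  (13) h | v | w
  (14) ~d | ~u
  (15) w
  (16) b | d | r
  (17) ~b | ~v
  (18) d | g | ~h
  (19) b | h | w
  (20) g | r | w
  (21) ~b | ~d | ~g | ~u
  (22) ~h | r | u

h=F, b=T, r=F, g=T, v=F, u=F, w=T, d=T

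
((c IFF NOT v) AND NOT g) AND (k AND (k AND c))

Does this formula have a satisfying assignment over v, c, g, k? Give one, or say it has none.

v=F, c=T, g=F, k=T

  (c IFF NOT v) AND NOT g = True
    c IFF NOT v = True
      NOT v = True
    NOT g = True
  k AND (k AND c) = True
    k AND c = True
Both conjuncts True, so the formula holds.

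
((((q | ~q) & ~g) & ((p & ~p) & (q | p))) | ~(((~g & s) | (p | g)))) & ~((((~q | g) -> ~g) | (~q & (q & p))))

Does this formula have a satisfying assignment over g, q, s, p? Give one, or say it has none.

UNSATISFIABLE

Case g = True: the conjunct (((q | ~q) & ~g) & ((p & ~p) & (q | p))) | ~(((~g & s) | (p | g))) becomes (False & ((p & ~p) & (q | p))) | ~True = False.
Case g = False: the conjunct ~((((~q | g) -> ~g) | (~q & (q & p)))) becomes ~((True | (~q & (q & p)))) = False.
Both cases fail — unsatisfiable.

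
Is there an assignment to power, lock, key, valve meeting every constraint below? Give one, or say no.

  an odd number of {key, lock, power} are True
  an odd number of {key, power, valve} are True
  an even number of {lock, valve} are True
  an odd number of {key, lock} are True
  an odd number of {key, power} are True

power = False, lock = False, key = True, valve = False

{key, lock, power}: 1 true → odd ✓
{key, power, valve}: 1 true → odd ✓
{lock, valve}: 0 true → even ✓
{key, lock}: 1 true → odd ✓
{key, power}: 1 true → odd ✓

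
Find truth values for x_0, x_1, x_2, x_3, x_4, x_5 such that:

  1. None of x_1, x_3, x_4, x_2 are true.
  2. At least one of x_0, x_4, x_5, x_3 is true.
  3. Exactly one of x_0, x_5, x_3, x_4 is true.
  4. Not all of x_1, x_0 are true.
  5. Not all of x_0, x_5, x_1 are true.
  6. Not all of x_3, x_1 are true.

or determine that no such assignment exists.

x_0 = True, x_1 = False, x_2 = False, x_3 = False, x_4 = False, x_5 = False

  (1) {x_1, x_3, x_4, x_2}: 0 true — none ✓
  (2) {x_0, x_4, x_5, x_3}: 1 true — at least one ✓
  (3) {x_0, x_5, x_3, x_4}: 1 true — exactly one ✓
  (4) {x_1, x_0}: 1/2 true — not all ✓
  (5) {x_0, x_5, x_1}: 1/3 true — not all ✓
  (6) {x_3, x_1}: 0/2 true — not all ✓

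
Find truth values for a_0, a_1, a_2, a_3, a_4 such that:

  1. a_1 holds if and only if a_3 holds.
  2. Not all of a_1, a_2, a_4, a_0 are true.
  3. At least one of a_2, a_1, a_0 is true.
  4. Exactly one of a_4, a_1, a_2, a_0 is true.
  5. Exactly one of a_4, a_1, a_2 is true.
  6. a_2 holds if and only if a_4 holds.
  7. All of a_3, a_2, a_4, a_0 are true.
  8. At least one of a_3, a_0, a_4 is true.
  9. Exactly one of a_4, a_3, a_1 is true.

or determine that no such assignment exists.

No satisfying assignment exists.

Case a_3 = True:
  (1) with a_3=T forces a_1 = True.
  Constraint (9) is violated (a_3=T, a_1=T) — contradiction.
Case a_3 = False:
  Constraint (7) is violated (a_3=F) — contradiction.
Both cases fail — unsatisfiable.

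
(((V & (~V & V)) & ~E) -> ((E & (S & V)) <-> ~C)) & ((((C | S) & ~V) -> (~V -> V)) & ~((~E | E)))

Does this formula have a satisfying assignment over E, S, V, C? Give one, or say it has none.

Unsatisfiable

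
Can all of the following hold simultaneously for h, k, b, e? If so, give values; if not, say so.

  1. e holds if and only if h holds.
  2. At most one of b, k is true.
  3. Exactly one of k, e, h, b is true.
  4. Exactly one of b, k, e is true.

h=F, k=T, b=F, e=F

  (1) e=F, h=F — same ✓
  (2) {b, k}: 1 true — at most one ✓
  (3) {k, e, h, b}: 1 true — exactly one ✓
  (4) {b, k, e}: 1 true — exactly one ✓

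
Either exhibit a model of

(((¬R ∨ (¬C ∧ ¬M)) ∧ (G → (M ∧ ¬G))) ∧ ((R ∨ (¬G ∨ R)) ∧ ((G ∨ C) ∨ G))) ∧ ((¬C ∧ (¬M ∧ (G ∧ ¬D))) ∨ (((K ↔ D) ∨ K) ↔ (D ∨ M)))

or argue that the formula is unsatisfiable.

K = True, R = False, M = False, G = False, C = True, D = True

  ((¬R ∨ (¬C ∧ ¬M)) ∧ (G → (M ∧ ¬G))) ∧ ((R ∨ (¬G ∨ R)) ∧ ((G ∨ C) ∨ G)) = True
    (¬R ∨ (¬C ∧ ¬M)) ∧ (G → (M ∧ ¬G)) = True
      ¬R ∨ (¬C ∧ ¬M) = True
        ¬R = True
        ¬C ∧ ¬M = False
          ¬C = False
          ¬M = True
      G → (M ∧ ¬G) = True
        M ∧ ¬G = False
          ¬G = True
    (R ∨ (¬G ∨ R)) ∧ ((G ∨ C) ∨ G) = True
      R ∨ (¬G ∨ R) = True
        ¬G ∨ R = True
          ¬G = True
      (G ∨ C) ∨ G = True
        G ∨ C = True
  (¬C ∧ (¬M ∧ (G ∧ ¬D))) ∨ (((K ↔ D) ∨ K) ↔ (D ∨ M)) = True
    ¬C ∧ (¬M ∧ (G ∧ ¬D)) = False
      ¬C = False
      ¬M ∧ (G ∧ ¬D) = False
        ¬M = True
        G ∧ ¬D = False
          ¬D = False
    ((K ↔ D) ∨ K) ↔ (D ∨ M) = True
      (K ↔ D) ∨ K = True
        K ↔ D = True
      D ∨ M = True
Both conjuncts True, so the formula holds.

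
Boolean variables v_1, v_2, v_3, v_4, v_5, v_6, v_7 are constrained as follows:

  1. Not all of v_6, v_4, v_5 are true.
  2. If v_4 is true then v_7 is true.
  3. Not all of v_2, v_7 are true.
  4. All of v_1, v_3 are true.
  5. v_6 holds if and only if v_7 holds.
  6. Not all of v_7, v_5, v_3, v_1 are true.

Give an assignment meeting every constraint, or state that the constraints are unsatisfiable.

v_1: True; v_2: False; v_3: True; v_4: False; v_5: False; v_6: True; v_7: True

  (1) {v_6, v_4, v_5}: 1/3 true — not all ✓
  (2) v_4=F ⇒ v_7: vacuous ✓
  (3) {v_2, v_7}: 1/2 true — not all ✓
  (4) {v_1, v_3}: all 2 true ✓
  (5) v_6=T, v_7=T — same ✓
  (6) {v_7, v_5, v_3, v_1}: 3/4 true — not all ✓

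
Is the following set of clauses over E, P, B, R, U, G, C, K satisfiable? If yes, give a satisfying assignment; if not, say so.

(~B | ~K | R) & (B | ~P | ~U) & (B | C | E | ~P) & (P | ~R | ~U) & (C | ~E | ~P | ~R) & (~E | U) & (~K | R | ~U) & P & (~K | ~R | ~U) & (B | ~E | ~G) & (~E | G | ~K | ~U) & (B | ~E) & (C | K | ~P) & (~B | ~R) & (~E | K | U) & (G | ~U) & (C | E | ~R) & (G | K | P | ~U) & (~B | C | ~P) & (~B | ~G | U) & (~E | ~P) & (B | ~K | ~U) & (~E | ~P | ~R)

E = False, P = True, B = False, R = False, U = False, G = True, C = True, K = True

Unit clause (P) forces P = True.
In (~E | ~P) only ~E is left, so E = False.
Set B = False.
  then (B | ~P | ~U) forces U = False.
  then (B | C | E | ~P) forces C = True.
Set R = False.
Set G = True.
Set K = True.
All clauses satisfied.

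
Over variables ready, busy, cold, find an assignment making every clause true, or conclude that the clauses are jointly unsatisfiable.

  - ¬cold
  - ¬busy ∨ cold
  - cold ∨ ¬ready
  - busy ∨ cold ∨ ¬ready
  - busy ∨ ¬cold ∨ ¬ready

ready = False; busy = False; cold = False

Unit clause (¬cold) forces cold = False.
In (¬busy ∨ cold) only ¬busy is left, so busy = False.
In (cold ∨ ¬ready) only ¬ready is left, so ready = False.
Check each clause:
  (¬cold): ¬cold holds.
  (¬busy ∨ cold): ¬busy holds.
  (cold ∨ ¬ready): ¬ready holds.
  (busy ∨ cold ∨ ¬ready): ¬ready holds.
  (busy ∨ ¬cold ∨ ¬ready): ¬cold holds.
All clauses satisfied.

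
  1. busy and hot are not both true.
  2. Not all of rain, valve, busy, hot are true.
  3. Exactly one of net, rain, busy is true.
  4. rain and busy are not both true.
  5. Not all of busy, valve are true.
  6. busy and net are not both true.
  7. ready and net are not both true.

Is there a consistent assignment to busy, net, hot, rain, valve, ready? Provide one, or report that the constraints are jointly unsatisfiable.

busy = False, net = False, hot = True, rain = True, valve = True, ready = False

  (1) busy=F, hot=T — not both ✓
  (2) {rain, valve, busy, hot}: 3/4 true — not all ✓
  (3) {net, rain, busy}: 1 true — exactly one ✓
  (4) rain=T, busy=F — not both ✓
  (5) {busy, valve}: 1/2 true — not all ✓
  (6) busy=F, net=F — not both ✓
  (7) ready=F, net=F — not both ✓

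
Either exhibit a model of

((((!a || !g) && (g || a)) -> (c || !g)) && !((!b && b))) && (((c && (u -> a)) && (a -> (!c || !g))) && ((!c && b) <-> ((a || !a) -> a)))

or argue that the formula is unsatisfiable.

g = False, c = True, a = False, u = False, b = False

  (((!a || !g) && (g || a)) -> (c || !g)) && !((!b && b)) = True
    ((!a || !g) && (g || a)) -> (c || !g) = True
      (!a || !g) && (g || a) = False
        !a || !g = True
          !a = True
          !g = True
        g || a = False
      c || !g = True
        !g = True
    !((!b && b)) = True
      !b && b = False
        !b = True
  ((c && (u -> a)) && (a -> (!c || !g))) && ((!c && b) <-> ((a || !a) -> a)) = True
    (c && (u -> a)) && (a -> (!c || !g)) = True
      c && (u -> a) = True
        u -> a = True
      a -> (!c || !g) = True
        !c || !g = True
          !c = False
          !g = True
    (!c && b) <-> ((a || !a) -> a) = True
      !c && b = False
        !c = False
      (a || !a) -> a = False
        a || !a = True
          !a = True
Both conjuncts True, so the formula holds.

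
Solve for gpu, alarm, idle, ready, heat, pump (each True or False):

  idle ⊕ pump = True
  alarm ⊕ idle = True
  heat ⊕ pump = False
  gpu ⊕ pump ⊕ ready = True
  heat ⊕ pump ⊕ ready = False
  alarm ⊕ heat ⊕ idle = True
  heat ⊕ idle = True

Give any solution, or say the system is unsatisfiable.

gpu: True, alarm: False, idle: True, ready: False, heat: False, pump: False

idle ⊕ pump = T ⊕ F = True ✓
alarm ⊕ idle = F ⊕ T = True ✓
heat ⊕ pump = F ⊕ F = False ✓
gpu ⊕ pump ⊕ ready = T ⊕ F ⊕ F = True ✓
heat ⊕ pump ⊕ ready = F ⊕ F ⊕ F = False ✓
alarm ⊕ heat ⊕ idle = F ⊕ F ⊕ T = True ✓
heat ⊕ idle = F ⊕ T = True ✓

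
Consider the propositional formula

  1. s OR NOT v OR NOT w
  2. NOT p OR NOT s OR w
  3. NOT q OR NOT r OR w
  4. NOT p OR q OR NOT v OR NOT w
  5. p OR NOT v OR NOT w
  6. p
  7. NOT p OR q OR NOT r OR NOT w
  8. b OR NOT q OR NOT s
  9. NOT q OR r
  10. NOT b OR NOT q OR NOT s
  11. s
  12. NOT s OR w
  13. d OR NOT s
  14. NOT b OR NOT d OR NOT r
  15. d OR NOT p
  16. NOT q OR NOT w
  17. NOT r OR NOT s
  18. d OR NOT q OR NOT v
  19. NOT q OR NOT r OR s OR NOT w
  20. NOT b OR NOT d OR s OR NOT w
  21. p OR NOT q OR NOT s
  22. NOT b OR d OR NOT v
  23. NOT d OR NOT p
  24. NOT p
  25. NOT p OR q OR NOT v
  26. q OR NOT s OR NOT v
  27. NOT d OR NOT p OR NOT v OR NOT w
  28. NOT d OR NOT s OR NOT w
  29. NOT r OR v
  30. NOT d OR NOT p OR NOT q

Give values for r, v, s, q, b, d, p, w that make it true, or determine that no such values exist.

No satisfying assignment exists.

Case p = True:
  Clause (NOT p) is falsified — contradiction.
Case p = False:
  Clause (p) is falsified — contradiction.
Both cases fail, so the formula is unsatisfiable.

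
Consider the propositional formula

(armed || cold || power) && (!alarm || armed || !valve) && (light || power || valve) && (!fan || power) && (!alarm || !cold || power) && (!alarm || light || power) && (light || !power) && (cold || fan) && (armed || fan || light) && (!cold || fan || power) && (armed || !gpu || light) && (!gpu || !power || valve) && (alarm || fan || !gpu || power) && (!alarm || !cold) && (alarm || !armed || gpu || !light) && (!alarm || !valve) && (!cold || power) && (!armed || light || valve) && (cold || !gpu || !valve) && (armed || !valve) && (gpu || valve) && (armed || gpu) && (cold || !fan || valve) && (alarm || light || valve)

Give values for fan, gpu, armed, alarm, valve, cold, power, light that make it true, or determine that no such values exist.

fan: True, gpu: True, armed: True, alarm: False, valve: True, cold: True, power: True, light: True

Set fan = True.
  then (!fan || power) forces power = True.
  then (light || !power) forces light = True.
Try gpu = False:
  (gpu || valve) forces valve = True.
  (!alarm || !valve) forces alarm = False.
  (alarm || !armed || gpu || !light) forces armed = False.
  clause (armed || !valve) is falsified — backtrack.
So gpu = True.
  then (!gpu || !power || valve) forces valve = True.
  then (!alarm || !valve) forces alarm = False.
  then (cold || !gpu || !valve) forces cold = True.
  then (armed || !valve) forces armed = True.
All clauses satisfied.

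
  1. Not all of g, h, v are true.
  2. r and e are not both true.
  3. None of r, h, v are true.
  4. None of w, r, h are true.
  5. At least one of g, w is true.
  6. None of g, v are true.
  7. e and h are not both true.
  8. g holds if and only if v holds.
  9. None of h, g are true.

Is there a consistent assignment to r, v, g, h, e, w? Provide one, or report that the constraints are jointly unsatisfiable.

Case g = True:
  Constraint (6) is violated (g=T) — contradiction.
Case g = False:
  (3) forces r = False.
  (3) forces h = False.
  (3) forces v = False.
  (4) forces w = False.
  Constraint (5) is violated (g=F, w=F) — contradiction.
Both cases fail — unsatisfiable.

The formula is unsatisfiable.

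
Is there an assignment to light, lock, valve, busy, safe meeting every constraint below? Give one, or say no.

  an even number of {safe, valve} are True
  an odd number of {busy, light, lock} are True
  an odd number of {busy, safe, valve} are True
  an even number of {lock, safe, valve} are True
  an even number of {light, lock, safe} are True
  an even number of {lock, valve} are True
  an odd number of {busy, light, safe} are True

light=F, lock=F, valve=F, busy=T, safe=F

{safe, valve}: 0 true → even ✓
{busy, light, lock}: 1 true → odd ✓
{busy, safe, valve}: 1 true → odd ✓
{lock, safe, valve}: 0 true → even ✓
{light, lock, safe}: 0 true → even ✓
{lock, valve}: 0 true → even ✓
{busy, light, safe}: 1 true → odd ✓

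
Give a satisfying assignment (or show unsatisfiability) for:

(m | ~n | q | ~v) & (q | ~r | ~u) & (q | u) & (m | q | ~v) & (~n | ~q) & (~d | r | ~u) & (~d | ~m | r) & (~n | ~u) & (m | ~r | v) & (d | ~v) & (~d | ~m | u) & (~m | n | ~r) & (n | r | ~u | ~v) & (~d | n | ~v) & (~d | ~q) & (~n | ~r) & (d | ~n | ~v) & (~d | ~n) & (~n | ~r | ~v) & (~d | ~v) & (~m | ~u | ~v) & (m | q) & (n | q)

d = False, n = False, v = False, r = False, u = False, m = True, q = True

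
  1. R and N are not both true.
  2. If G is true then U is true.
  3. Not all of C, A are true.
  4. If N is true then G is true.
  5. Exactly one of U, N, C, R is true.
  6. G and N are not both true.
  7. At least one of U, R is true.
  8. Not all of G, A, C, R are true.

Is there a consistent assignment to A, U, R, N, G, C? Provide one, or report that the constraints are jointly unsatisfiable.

A: False, U: True, R: False, N: False, G: True, C: False

  (1) R=F, N=F — not both ✓
  (2) G=T ⇒ U: T ✓
  (3) {C, A}: 0/2 true — not all ✓
  (4) N=F ⇒ G: vacuous ✓
  (5) {U, N, C, R}: 1 true — exactly one ✓
  (6) G=T, N=F — not both ✓
  (7) {U, R}: 1 true — at least one ✓
  (8) {G, A, C, R}: 1/4 true — not all ✓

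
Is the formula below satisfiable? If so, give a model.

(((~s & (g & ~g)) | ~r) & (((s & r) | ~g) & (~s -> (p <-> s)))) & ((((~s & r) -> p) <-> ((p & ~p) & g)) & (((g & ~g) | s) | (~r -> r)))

Case p = True: the conjunct ((~s & r) -> p) <-> ((p & ~p) & g) becomes ((~s & r) -> True) <-> (False & g) = False.
Case p = False: the formula simplifies to (((~s & (g & ~g)) | ~r) & (((s & r) | ~g) & (~s -> ~s))) & ((~s & r) & (((g & ~g) | s) | (~r -> r))).
  r = True: simplifies to ((~s & (g & ~g)) & ((s | ~g) & (~s -> ~s))) & ~s.
    g = True: the conjunct ~g is False.
    g = False: the conjunct g is False.
  r = False: the conjunct r is False.
Both cases fail — unsatisfiable.

UNSATISFIABLE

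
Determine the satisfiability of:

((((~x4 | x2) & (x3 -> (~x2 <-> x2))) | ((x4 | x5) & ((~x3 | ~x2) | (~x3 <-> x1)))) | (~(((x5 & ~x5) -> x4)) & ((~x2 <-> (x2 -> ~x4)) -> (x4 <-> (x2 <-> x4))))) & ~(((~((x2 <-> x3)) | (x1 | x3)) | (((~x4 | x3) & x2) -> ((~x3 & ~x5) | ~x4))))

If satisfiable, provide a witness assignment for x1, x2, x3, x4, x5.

Unsatisfiable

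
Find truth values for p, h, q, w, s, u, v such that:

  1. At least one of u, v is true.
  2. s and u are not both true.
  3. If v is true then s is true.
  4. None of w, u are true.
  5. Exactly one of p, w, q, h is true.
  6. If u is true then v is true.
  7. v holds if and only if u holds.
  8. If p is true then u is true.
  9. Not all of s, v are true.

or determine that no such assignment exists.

Unsatisfiable

Case u = True:
  Constraint (4) is violated (u=T) — contradiction.
Case u = False:
  (1) with u=F forces v = True.
  Constraint (7) is violated (v=T, u=F) — contradiction.
Both cases fail — unsatisfiable.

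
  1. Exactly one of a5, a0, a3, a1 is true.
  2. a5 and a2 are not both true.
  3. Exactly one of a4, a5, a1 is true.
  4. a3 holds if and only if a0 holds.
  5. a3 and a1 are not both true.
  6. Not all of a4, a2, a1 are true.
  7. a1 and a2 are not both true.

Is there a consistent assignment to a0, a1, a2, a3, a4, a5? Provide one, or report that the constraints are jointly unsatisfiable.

a0 = False, a1 = True, a2 = False, a3 = False, a4 = False, a5 = False

  (1) {a5, a0, a3, a1}: 1 true — exactly one ✓
  (2) a5=F, a2=F — not both ✓
  (3) {a4, a5, a1}: 1 true — exactly one ✓
  (4) a3=F, a0=F — same ✓
  (5) a3=F, a1=T — not both ✓
  (6) {a4, a2, a1}: 1/3 true — not all ✓
  (7) a1=T, a2=F — not both ✓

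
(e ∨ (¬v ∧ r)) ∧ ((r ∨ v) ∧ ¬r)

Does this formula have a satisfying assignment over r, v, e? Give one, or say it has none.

r = False, v = True, e = True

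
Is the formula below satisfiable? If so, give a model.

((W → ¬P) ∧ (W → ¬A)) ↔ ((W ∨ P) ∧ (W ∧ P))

P = False, W = True, A = True

  ((W → ¬P) ∧ (W → ¬A)) ↔ ((W ∨ P) ∧ (W ∧ P)) = True
    (W → ¬P) ∧ (W → ¬A) = False
      W → ¬P = True
        ¬P = True
      W → ¬A = False
        ¬A = False
    (W ∨ P) ∧ (W ∧ P) = False
      W ∨ P = True
      W ∧ P = False
The formula evaluates to True.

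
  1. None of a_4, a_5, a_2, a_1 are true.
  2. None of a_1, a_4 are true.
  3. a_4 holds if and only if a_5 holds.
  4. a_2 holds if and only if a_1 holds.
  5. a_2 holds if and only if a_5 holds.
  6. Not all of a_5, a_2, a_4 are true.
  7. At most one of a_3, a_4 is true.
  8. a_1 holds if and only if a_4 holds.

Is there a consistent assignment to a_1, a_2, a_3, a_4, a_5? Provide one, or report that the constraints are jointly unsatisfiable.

a_1 = False, a_2 = False, a_3 = True, a_4 = False, a_5 = False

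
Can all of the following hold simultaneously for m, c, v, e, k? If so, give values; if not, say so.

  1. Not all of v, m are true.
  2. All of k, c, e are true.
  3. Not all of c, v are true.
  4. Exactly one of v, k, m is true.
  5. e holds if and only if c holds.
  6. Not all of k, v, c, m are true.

m = False, c = True, v = False, e = True, k = True

  (1) {v, m}: 0/2 true — not all ✓
  (2) {k, c, e}: all 3 true ✓
  (3) {c, v}: 1/2 true — not all ✓
  (4) {v, k, m}: 1 true — exactly one ✓
  (5) e=T, c=T — same ✓
  (6) {k, v, c, m}: 2/4 true — not all ✓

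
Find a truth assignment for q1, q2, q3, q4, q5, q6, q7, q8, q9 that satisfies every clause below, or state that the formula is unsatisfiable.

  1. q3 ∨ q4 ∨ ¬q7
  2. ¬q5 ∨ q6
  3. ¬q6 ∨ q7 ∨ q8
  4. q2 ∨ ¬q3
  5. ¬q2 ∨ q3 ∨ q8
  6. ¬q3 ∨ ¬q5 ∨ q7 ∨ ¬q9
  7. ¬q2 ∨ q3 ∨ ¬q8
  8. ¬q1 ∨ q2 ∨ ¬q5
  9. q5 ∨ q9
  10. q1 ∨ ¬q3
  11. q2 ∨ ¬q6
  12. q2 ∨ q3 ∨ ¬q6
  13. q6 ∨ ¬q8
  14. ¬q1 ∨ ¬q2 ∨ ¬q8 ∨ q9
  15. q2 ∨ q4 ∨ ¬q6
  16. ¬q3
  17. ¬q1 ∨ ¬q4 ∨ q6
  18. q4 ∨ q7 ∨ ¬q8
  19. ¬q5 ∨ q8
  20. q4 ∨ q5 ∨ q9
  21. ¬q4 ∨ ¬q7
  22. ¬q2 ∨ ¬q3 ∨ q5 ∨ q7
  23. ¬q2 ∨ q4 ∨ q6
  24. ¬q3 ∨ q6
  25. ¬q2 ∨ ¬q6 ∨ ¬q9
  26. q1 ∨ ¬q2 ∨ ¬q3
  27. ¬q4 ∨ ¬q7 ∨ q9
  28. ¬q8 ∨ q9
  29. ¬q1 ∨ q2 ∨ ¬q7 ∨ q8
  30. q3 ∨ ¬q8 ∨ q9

q1=F; q2=F; q3=F; q4=T; q5=F; q6=F; q7=F; q8=F; q9=T

Unit clause (¬q3) forces q3 = False.
Set q1 = False.
Try q2 = True:
  (¬q2 ∨ q3 ∨ q8) forces q8 = True.
  clause (¬q2 ∨ q3 ∨ ¬q8) is falsified — backtrack.
So q2 = False.
  then (q2 ∨ ¬q6) forces q6 = False.
  then (q6 ∨ ¬q8) forces q8 = False.
  then (¬q5 ∨ q8) forces q5 = False.
  then (q5 ∨ q9) forces q9 = True.
Set q4 = True.
  then (¬q4 ∨ ¬q7) forces q7 = False.
All clauses satisfied.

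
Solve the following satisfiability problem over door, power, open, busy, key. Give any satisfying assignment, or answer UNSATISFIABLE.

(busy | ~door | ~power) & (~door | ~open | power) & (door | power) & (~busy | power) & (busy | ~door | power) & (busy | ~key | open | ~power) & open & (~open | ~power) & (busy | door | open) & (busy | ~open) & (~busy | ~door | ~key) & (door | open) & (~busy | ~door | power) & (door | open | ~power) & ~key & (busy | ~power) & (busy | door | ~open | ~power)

Unsatisfiable — no assignment works.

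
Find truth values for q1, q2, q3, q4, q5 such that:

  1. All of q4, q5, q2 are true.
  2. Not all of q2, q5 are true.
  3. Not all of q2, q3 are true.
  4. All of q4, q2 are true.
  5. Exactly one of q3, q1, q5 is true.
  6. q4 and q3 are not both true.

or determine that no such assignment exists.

Case q2 = True:
  (1) forces q4 = True.
  (1) forces q5 = True.
  Constraint (2) is violated (q2=T, q5=T) — contradiction.
Case q2 = False:
  Constraint (1) is violated (q2=F) — contradiction.
Both cases fail — unsatisfiable.

No satisfying assignment exists.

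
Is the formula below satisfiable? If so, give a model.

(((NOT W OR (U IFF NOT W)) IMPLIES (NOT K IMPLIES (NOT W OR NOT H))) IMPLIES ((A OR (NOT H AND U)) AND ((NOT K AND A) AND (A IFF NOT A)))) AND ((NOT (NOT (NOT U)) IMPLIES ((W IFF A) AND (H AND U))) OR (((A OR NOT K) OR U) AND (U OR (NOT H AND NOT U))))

Unsatisfiable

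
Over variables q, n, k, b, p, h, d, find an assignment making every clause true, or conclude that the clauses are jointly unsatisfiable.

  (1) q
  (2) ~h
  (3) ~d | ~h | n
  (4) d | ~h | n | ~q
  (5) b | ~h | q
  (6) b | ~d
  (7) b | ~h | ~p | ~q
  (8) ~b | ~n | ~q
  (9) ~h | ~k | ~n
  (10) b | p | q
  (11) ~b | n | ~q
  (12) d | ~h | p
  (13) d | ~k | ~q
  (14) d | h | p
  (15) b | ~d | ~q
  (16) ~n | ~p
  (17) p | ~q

q=T, n=F, k=F, b=F, p=T, h=F, d=F

Unit clause (q) forces q = True.
Unit clause (~h) forces h = False.
In (p | ~q) only p is left, so p = True.
In (~n | ~p) only ~n is left, so n = False.
In (~b | n | ~q) only ~b is left, so b = False.
In (b | ~d | ~q) only ~d is left, so d = False.
In (d | ~k | ~q) only ~k is left, so k = False.
All clauses satisfied.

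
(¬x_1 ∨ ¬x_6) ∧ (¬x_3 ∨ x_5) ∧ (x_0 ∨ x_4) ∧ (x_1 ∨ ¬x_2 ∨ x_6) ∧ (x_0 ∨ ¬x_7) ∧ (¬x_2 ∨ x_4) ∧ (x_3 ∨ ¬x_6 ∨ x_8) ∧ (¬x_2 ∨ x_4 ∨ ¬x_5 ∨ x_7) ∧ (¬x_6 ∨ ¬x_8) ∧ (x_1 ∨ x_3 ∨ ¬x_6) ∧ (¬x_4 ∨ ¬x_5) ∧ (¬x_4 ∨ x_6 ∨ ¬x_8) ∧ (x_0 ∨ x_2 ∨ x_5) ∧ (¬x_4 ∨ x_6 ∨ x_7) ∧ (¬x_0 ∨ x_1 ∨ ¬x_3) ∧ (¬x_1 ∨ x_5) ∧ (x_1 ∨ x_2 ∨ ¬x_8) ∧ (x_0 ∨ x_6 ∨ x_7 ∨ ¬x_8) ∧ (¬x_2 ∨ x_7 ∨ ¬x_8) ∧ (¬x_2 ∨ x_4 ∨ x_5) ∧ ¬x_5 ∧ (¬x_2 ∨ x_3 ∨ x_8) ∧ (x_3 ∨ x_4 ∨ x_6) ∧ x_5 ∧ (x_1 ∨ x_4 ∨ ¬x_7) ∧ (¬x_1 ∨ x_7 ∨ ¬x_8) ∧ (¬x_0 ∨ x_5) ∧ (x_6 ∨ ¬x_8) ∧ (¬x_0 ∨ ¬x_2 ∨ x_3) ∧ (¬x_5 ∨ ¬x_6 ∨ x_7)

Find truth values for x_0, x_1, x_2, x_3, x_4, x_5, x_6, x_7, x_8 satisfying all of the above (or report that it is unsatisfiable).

Unsatisfiable

Case x_5 = True:
  Clause (¬x_5) is falsified — contradiction.
Case x_5 = False:
  Clause (x_5) is falsified — contradiction.
Both cases fail, so the formula is unsatisfiable.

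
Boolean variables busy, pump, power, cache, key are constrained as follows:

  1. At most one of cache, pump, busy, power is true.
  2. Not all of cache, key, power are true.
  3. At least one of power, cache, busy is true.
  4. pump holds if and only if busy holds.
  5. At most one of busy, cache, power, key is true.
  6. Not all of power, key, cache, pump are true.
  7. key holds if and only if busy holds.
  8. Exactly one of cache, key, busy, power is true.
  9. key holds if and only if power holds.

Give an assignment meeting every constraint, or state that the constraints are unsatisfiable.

busy = False, pump = False, power = False, cache = True, key = False

  (1) {cache, pump, busy, power}: 1 true — at most one ✓
  (2) {cache, key, power}: 1/3 true — not all ✓
  (3) {power, cache, busy}: 1 true — at least one ✓
  (4) pump=F, busy=F — same ✓
  (5) {busy, cache, power, key}: 1 true — at most one ✓
  (6) {power, key, cache, pump}: 1/4 true — not all ✓
  (7) key=F, busy=F — same ✓
  (8) {cache, key, busy, power}: 1 true — exactly one ✓
  (9) key=F, power=F — same ✓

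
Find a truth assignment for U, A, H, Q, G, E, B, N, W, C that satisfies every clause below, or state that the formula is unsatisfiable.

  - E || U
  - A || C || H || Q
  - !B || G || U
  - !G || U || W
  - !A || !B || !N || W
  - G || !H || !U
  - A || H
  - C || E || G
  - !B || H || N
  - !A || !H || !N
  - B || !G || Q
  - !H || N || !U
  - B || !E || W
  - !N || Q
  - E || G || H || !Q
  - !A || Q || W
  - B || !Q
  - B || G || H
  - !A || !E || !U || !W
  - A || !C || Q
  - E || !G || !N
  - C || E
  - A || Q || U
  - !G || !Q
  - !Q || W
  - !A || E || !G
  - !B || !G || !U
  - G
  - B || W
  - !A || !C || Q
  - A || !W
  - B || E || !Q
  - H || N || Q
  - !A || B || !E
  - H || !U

Unit clause (G) forces G = True.
In (!G || !Q) only !Q is left, so Q = False.
In (B || !G || Q) only B is left, so B = True.
In (!N || Q) only !N is left, so N = False.
In (!B || !G || !U) only !U is left, so U = False.
In (H || N || Q) only H is left, so H = True.
In (E || U) only E is left, so E = True.
In (!G || U || W) only W is left, so W = True.
In (A || Q || U) only A is left, so A = True.
In (!A || !C || Q) only !C is left, so C = False.
All clauses satisfied.

U=F; A=T; H=T; Q=F; G=T; E=T; B=T; N=F; W=T; C=F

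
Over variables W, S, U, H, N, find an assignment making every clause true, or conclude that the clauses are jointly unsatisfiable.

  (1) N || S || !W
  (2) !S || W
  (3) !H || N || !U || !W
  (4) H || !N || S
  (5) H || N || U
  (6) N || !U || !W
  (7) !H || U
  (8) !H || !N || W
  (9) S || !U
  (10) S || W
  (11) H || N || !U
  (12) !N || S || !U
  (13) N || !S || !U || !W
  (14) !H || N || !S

W = True, S = True, U = True, H = True, N = True

Try W = False:
  (!S || W) forces S = False.
  clause (S || W) is falsified — backtrack.
So W = True.
Set S = True.
Set U = True.
  then (N || !U || !W) forces N = True.
Set H = True.
All clauses satisfied.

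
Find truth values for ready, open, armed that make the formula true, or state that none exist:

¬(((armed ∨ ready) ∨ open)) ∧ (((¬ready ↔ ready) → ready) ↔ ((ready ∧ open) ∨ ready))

Case ready = True: the conjunct ¬(((armed ∨ ready) ∨ open)) becomes ¬((True ∨ open)) = False.
Case ready = False: the conjunct ((¬ready ↔ ready) → ready) ↔ ((ready ∧ open) ∨ ready) becomes (False → False) ↔ (False ∨ False) = False.
Both cases fail — unsatisfiable.

Unsatisfiable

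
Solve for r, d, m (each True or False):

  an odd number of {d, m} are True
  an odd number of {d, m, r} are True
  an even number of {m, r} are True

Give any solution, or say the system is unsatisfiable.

r = False, d = True, m = False

{d, m}: 1 true → odd ✓
{d, m, r}: 1 true → odd ✓
{m, r}: 0 true → even ✓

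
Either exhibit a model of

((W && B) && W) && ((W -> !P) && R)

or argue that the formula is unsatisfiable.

P = False, W = True, B = True, R = True

  (W && B) && W = True
    W && B = True
  (W -> !P) && R = True
    W -> !P = True
      !P = True
Both conjuncts True, so the formula holds.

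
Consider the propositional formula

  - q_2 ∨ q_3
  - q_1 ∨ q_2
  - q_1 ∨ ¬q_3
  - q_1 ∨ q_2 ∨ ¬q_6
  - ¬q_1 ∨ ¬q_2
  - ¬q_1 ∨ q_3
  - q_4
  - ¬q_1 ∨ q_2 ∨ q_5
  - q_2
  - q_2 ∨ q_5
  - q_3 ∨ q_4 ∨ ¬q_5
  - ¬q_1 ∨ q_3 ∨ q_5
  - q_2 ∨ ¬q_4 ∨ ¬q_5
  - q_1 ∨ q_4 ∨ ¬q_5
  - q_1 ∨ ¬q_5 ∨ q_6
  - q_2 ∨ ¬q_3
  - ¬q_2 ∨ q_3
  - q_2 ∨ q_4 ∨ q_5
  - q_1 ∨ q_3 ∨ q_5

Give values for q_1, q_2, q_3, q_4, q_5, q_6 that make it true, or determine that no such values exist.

Case q_2 = True:
  (¬q_1 ∨ ¬q_2) forces q_1 = False.
  (q_1 ∨ ¬q_3) forces q_3 = False.
  Clause (¬q_2 ∨ q_3) is falsified — contradiction.
Case q_2 = False:
  Clause (q_2) is falsified — contradiction.
Both cases fail, so the formula is unsatisfiable.

Unsatisfiable — no assignment works.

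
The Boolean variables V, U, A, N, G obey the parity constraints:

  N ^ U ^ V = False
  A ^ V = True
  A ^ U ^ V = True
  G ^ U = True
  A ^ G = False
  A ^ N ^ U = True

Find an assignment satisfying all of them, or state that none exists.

V = False, U = False, A = True, N = False, G = True

N ^ U ^ V = F ^ F ^ F = False ✓
A ^ V = T ^ F = True ✓
A ^ U ^ V = T ^ F ^ F = True ✓
G ^ U = T ^ F = True ✓
A ^ G = T ^ T = False ✓
A ^ N ^ U = T ^ F ^ F = True ✓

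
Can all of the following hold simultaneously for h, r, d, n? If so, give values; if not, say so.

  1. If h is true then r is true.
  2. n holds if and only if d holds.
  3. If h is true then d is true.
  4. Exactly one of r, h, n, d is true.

h = False, r = True, d = False, n = False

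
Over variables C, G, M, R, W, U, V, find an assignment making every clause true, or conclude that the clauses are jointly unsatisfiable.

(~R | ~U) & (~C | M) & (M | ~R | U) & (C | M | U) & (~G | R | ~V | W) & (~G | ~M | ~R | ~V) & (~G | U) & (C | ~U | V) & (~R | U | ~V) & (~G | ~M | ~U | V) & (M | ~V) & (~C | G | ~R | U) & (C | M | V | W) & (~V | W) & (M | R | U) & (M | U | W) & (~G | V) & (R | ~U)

C = True; G = False; M = True; R = False; W = True; U = False; V = True

Set C = True.
  then (~C | M) forces M = True.
Try G = True:
  (~G | U) forces U = True.
  (~R | ~U) forces R = False.
  clause (R | ~U) is falsified — backtrack.
So G = False.
Set R = False.
  then (R | ~U) forces U = False.
Set W = True.
Set V = True.
All clauses satisfied.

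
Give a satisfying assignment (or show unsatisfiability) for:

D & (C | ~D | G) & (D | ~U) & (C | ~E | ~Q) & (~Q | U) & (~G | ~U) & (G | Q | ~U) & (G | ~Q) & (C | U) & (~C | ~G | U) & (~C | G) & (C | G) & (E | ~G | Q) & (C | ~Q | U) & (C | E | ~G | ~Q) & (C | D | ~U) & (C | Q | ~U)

Case G = True:
  (D) forces D = True.
  (~G | ~U) forces U = False.
  (~Q | U) forces Q = False.
  (C | U) forces C = True.
  Clause (~C | ~G | U) is falsified — contradiction.
Case G = False:
  (D) forces D = True.
  (C | ~D | G) forces C = True.
  Clause (~C | G) is falsified — contradiction.
Both cases fail, so the formula is unsatisfiable.

UNSATISFIABLE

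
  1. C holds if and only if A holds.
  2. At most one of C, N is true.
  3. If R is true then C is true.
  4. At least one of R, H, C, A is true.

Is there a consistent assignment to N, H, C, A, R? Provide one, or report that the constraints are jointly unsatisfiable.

N=F, H=T, C=F, A=F, R=F

  (1) C=F, A=F — same ✓
  (2) {C, N}: 0 true — at most one ✓
  (3) R=F ⇒ C: vacuous ✓
  (4) {R, H, C, A}: 1 true — at least one ✓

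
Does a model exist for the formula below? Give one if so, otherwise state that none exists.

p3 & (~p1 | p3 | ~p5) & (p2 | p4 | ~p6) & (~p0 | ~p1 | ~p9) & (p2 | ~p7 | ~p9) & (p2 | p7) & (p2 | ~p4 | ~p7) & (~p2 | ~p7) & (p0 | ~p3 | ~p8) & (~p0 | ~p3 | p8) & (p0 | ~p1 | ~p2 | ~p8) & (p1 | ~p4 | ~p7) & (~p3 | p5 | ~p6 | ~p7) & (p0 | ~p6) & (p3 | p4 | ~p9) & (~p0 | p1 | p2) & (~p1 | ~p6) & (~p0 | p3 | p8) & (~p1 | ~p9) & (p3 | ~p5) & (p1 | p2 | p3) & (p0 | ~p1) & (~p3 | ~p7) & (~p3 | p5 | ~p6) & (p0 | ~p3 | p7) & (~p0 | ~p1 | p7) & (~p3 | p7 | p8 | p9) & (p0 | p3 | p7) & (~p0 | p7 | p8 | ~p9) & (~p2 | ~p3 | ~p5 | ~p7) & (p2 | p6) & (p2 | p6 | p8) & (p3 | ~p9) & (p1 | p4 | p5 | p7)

p0: True, p1: False, p2: True, p3: True, p4: True, p5: True, p6: True, p7: False, p8: True, p9: False

Unit clause (p3) forces p3 = True.
In (~p3 | ~p7) only ~p7 is left, so p7 = False.
In (p0 | ~p3 | p7) only p0 is left, so p0 = True.
In (~p0 | ~p1 | p7) only ~p1 is left, so p1 = False.
In (p2 | p7) only p2 is left, so p2 = True.
In (~p0 | ~p3 | p8) only p8 is left, so p8 = True.
Set p4 = True.
Set p5 = True.
Set p6 = True.
Set p9 = False.
All clauses satisfied.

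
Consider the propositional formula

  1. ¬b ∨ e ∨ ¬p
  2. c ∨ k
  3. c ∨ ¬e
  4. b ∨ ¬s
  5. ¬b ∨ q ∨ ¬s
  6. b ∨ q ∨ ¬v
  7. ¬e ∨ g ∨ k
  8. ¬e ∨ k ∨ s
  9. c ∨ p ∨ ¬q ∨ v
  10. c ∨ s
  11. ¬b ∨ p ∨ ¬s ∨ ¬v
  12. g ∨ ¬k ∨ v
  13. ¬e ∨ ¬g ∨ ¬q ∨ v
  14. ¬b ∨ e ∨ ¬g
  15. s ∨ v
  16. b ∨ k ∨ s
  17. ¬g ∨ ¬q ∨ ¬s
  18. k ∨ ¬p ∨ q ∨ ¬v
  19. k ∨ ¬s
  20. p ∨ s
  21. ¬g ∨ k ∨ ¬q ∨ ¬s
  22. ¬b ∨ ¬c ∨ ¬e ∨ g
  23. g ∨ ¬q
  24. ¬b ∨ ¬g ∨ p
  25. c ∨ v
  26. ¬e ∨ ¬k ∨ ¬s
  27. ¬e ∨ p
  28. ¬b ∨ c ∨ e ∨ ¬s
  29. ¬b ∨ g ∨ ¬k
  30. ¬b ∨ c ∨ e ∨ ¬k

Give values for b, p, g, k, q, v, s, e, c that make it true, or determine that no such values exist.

b: True; p: True; g: True; k: True; q: False; v: True; s: False; e: True; c: True

Set b = True.
Set p = True.
  then (¬b ∨ e ∨ ¬p) forces e = True.
  then (c ∨ ¬e) forces c = True.
  then (¬b ∨ ¬c ∨ ¬e ∨ g) forces g = True.
Set k = True.
  then (¬e ∨ ¬k ∨ ¬s) forces s = False.
  then (s ∨ v) forces v = True.
Set q = False.
All clauses satisfied.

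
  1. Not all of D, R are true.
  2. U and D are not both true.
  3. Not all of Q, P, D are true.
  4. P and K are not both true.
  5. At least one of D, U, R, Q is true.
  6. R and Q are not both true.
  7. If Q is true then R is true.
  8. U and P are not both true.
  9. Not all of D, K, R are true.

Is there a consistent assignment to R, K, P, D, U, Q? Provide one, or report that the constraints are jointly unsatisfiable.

R=T, K=F, P=T, D=F, U=F, Q=F

  (1) {D, R}: 1/2 true — not all ✓
  (2) U=F, D=F — not both ✓
  (3) {Q, P, D}: 1/3 true — not all ✓
  (4) P=T, K=F — not both ✓
  (5) {D, U, R, Q}: 1 true — at least one ✓
  (6) R=T, Q=F — not both ✓
  (7) Q=F ⇒ R: vacuous ✓
  (8) U=F, P=T — not both ✓
  (9) {D, K, R}: 1/3 true — not all ✓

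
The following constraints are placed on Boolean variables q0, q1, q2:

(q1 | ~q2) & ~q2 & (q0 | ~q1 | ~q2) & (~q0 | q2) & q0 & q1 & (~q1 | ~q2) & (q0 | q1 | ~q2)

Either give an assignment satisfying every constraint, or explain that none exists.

Case q0 = True:
  (~q2) forces q2 = False.
  Clause (~q0 | q2) is falsified — contradiction.
Case q0 = False:
  Clause (q0) is falsified — contradiction.
Both cases fail, so the formula is unsatisfiable.

Unsatisfiable — no assignment works.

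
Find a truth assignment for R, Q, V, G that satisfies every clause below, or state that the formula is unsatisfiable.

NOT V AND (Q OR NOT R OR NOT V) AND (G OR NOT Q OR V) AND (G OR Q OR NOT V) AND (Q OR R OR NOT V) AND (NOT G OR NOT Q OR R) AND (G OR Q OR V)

R: True, Q: True, V: False, G: True

Unit clause (NOT V) forces V = False.
Set R = True.
Set Q = True.
  then (G OR NOT Q OR V) forces G = True.
Check each clause:
  (NOT V): NOT V holds.
  (Q OR NOT R OR NOT V): Q holds.
  (G OR NOT Q OR V): G holds.
  (G OR Q OR NOT V): G holds.
  (Q OR R OR NOT V): Q holds.
  (NOT G OR NOT Q OR R): R holds.
  (G OR Q OR V): G holds.
All clauses satisfied.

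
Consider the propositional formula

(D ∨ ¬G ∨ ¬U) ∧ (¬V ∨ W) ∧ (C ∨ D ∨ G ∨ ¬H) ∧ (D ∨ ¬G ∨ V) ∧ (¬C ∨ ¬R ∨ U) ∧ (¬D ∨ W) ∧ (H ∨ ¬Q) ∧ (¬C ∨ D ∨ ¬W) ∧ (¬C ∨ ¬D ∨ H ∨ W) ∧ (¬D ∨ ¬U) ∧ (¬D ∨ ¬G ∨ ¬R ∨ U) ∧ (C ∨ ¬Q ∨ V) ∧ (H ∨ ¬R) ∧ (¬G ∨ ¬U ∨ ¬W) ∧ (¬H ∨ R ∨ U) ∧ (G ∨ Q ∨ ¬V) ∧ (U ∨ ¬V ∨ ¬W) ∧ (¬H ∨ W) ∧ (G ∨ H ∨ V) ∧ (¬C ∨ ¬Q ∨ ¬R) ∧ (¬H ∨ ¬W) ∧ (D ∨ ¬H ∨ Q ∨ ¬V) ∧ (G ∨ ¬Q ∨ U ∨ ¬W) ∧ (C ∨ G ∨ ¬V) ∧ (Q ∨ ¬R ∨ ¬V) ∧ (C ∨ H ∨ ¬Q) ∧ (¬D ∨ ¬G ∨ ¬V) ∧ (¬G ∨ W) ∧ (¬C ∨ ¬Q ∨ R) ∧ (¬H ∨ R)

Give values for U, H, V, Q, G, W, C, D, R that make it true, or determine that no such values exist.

Set U = False.
Try H = True:
  (¬H ∨ R ∨ U) forces R = True.
  (¬C ∨ ¬R ∨ U) forces C = False.
  (¬H ∨ W) forces W = True.
  clause (¬H ∨ ¬W) is falsified — backtrack.
So H = False.
  then (H ∨ ¬Q) forces Q = False.
  then (H ∨ ¬R) forces R = False.
Set V = False.
  then (G ∨ H ∨ V) forces G = True.
  then (¬G ∨ W) forces W = True.
  then (D ∨ ¬G ∨ V) forces D = True.
Set C = True.
All clauses satisfied.

U=F, H=F, V=F, Q=F, G=T, W=T, C=T, D=T, R=F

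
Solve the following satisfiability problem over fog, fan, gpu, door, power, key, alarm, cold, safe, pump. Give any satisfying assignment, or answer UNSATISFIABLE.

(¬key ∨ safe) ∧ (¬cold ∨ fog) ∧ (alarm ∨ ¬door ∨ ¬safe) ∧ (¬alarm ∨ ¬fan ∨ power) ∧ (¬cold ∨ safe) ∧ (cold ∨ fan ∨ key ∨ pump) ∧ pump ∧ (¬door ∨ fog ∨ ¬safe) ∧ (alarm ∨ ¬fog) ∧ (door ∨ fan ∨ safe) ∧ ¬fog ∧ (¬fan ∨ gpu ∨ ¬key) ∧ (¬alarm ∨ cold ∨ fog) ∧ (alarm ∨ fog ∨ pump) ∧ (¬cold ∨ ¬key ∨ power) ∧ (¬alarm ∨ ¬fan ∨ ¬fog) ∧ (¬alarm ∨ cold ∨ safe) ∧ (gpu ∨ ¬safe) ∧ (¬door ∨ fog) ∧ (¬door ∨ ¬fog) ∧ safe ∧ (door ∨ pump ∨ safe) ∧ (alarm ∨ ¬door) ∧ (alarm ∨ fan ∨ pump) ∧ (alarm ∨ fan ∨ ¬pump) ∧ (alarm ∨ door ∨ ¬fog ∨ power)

Unit clause (pump) forces pump = True.
Unit clause (¬fog) forces fog = False.
In (¬door ∨ fog) only ¬door is left, so door = False.
Unit clause (safe) forces safe = True.
In (¬cold ∨ fog) only ¬cold is left, so cold = False.
In (¬alarm ∨ cold ∨ fog) only ¬alarm is left, so alarm = False.
In (gpu ∨ ¬safe) only gpu is left, so gpu = True.
In (alarm ∨ fan ∨ ¬pump) only fan is left, so fan = True.
Set power = False.
Set key = True.
All clauses satisfied.

fog = False, fan = True, gpu = True, door = False, power = False, key = True, alarm = False, cold = False, safe = True, pump = True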